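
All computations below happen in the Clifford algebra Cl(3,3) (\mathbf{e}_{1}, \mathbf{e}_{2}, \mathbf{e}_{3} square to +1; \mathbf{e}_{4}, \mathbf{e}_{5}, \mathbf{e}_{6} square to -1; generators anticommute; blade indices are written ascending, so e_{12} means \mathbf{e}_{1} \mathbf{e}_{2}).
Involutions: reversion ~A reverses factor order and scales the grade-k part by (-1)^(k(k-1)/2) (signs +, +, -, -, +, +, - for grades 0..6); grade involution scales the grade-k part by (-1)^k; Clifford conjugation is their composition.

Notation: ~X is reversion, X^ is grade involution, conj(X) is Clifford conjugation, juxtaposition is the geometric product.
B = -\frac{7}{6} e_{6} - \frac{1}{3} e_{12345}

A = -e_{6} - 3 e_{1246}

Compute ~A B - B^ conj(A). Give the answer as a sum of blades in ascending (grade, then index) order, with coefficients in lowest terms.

first term: -\frac{7}{6} - \frac{7}{2} e_{124} + e_{356} - \frac{1}{3} e_{123456}
second term: -\frac{7}{6} - \frac{7}{2} e_{124} + e_{356} + \frac{1}{3} e_{123456}
Answer: -\frac{2}{3} e_{123456}


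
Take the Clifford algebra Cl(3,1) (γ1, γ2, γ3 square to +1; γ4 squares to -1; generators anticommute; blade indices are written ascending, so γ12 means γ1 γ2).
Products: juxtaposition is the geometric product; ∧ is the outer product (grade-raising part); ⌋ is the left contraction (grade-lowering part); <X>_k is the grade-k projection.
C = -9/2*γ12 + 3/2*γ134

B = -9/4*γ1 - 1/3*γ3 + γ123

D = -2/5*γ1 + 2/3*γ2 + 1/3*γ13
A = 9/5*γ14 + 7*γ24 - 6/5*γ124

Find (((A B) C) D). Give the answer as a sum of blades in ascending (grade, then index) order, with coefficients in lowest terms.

step 1: 81/20*γ4 + 27/10*γ24 - 6/5*γ34 - 63/4*γ124 + 38/5*γ134 + 8/15*γ234 - 2/5*γ1234
step 2: 57/5 - 9/5*γ1 + 3/5*γ2 - 567/8*γ4 - 4/5*γ12 - 243/40*γ13 + 243/20*γ14 - 189/8*γ23 - 9/5*γ34 + 81/20*γ123 - 729/40*γ124 + 12/5*γ134 - 171/5*γ234 + 27/5*γ1234
step 3: 629/200 - 382/75*γ1 + 863/100*γ2 + 318/25*γ3 + 203/50*γ4 - 1767/200*γ12 + 11/10*γ13 - 78/5*γ14 - 203/150*γ23 + 2817/50*γ24 - 1971/100*γ34 + 133/10*γ123 - 39/2*γ124 - 3861/200*γ134 + 1407/200*γ234 - 302/25*γ1234
Answer: 629/200 - 382/75*γ1 + 863/100*γ2 + 318/25*γ3 + 203/50*γ4 - 1767/200*γ12 + 11/10*γ13 - 78/5*γ14 - 203/150*γ23 + 2817/50*γ24 - 1971/100*γ34 + 133/10*γ123 - 39/2*γ124 - 3861/200*γ134 + 1407/200*γ234 - 302/25*γ1234


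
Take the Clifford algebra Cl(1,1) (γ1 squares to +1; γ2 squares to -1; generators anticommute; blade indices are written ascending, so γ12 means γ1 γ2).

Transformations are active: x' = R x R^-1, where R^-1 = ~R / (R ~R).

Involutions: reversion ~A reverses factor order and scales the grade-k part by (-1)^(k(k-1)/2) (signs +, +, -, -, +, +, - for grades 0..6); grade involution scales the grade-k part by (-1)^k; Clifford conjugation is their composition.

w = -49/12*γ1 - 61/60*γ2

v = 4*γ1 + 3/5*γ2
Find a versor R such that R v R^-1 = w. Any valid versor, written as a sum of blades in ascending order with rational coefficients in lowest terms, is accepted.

Here q(v) = q(w) = 391/25; the classical choice R = v + w = -1/12*γ1 - 5/12*γ2 then realises v -> w under the sandwich.
Answer: -1/12*γ1 - 5/12*γ2


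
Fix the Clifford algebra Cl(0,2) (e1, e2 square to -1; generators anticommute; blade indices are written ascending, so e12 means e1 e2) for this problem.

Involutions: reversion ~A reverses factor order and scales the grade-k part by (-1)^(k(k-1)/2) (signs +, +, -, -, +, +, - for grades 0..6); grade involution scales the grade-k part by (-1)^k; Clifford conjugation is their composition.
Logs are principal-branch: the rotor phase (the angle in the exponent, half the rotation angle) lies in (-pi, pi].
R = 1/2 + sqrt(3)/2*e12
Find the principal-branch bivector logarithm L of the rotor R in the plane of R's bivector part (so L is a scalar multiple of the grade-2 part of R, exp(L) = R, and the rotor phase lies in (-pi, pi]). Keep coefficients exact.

The scalar part of R is 1/2, which fixes the principal-branch rotor phase; the unit plane is then the bivector part divided by the sine of that phase, and L is that plane scaled by the phase.
Concretely: cos(phase) = 1/2 gives phase = ±pi/3, and since phase/sin(phase) is even the sign is immaterial: L = (phase/sin(phase)) * <R>_2 = (2*sqrt(3)*pi/9) * <R>_2.
Answer: pi/3*e12


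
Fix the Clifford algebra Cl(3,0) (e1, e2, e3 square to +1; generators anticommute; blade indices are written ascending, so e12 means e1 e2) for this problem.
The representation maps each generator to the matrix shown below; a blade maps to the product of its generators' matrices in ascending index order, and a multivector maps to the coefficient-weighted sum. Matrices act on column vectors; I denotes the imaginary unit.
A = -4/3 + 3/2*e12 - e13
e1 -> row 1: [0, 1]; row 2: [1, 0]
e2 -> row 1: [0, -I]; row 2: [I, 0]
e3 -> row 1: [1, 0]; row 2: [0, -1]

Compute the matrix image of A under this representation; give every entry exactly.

Bivector images (products of the table entries): rho(e12) = rho(e1)rho(e2) = row 1: [I, 0]; row 2: [0, -I]; rho(e13) = rho(e1)rho(e3) = row 1: [0, -1]; row 2: [1, 0].
M = (-4/3)*1 + (3/2)*rho(e12) + (-1)*rho(e13), summed entrywise (1 is the identity matrix):
Answer: row 1: [-4/3 + 3*I/2, 1]; row 2: [-1, -4/3 - 3*I/2]


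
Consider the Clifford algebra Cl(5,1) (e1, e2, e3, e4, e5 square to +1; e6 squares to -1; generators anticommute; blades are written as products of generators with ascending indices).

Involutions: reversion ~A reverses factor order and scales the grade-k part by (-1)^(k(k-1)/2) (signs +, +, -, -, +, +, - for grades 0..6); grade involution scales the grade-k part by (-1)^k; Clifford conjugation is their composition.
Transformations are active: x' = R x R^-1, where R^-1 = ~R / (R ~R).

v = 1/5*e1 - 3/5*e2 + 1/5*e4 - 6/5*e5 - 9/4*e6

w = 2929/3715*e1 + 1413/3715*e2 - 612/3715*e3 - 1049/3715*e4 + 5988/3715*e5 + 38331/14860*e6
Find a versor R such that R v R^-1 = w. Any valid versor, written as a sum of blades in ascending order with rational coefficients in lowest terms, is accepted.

Here q(v) = q(w) = -1273/400; the classical choice R = v + w = 3672/3715*e1 - 816/3715*e2 - 612/3715*e3 - 306/3715*e4 + 306/743*e5 + 1224/3715*e6 then realises v -> w under the sandwich.
Answer: 3672/3715*e1 - 816/3715*e2 - 612/3715*e3 - 306/3715*e4 + 306/743*e5 + 1224/3715*e6


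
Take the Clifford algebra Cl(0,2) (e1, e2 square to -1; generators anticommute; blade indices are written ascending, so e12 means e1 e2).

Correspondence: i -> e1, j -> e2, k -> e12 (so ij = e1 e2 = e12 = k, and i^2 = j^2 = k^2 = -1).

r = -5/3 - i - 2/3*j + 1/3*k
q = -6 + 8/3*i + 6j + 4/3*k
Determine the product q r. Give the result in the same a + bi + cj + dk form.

In blades: q = -6 + 8/3*e1 + 6*e2 + 4/3*e12, r = -5/3 - e1 - 2/3*e2 + 1/3*e12.
Distribute q over r term by term (generator squares from the signature, products reordered to ascending indices): (-6)*r = 10 + 6*e1 + 4*e2 - 2*e12; (8/3*e1)*r = 8/3 - 40/9*e1 - 8/9*e2 - 16/9*e12; (6*e2)*r = 4 + 2*e1 - 10*e2 + 6*e12; (4/3*e12)*r = -4/9 + 8/9*e1 - 4/3*e2 - 20/9*e12.
Sum: 146/9 + 40/9*e1 - 74/9*e2; translating back through the correspondence:
Answer: 146/9 + 40/9*i - 74/9*j


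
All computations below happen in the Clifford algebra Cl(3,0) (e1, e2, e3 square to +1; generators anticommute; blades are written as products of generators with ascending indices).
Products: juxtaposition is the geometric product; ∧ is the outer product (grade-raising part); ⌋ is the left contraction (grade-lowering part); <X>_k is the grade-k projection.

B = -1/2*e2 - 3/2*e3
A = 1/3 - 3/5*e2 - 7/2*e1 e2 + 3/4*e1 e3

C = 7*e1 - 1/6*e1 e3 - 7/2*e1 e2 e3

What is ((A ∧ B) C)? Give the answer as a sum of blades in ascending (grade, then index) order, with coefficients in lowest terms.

step 1: -1/6*e2 - 1/2*e3 + 9/10*e2 e3 + 45/8*e1 e2 e3
step 2: 315/16 + 46/15*e1 - 15/16*e2 + 83/30*e1 e2 + 35/12*e1 e3 + 315/8*e2 e3 + 1129/180*e1 e2 e3
Answer: 315/16 + 46/15*e1 - 15/16*e2 + 83/30*e1 e2 + 35/12*e1 e3 + 315/8*e2 e3 + 1129/180*e1 e2 e3


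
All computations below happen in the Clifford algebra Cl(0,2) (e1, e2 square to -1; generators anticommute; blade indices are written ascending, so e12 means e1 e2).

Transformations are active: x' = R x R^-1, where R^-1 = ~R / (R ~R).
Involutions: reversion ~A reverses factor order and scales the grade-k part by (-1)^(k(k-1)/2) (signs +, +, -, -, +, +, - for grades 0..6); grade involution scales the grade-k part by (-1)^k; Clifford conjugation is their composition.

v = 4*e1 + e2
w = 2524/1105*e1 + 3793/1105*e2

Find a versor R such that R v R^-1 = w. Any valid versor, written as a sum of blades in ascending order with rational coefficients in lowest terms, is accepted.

Reasoning: v^2 = w^2 = -17 since conjugation preserves the quadratic form; R = v + w = 6944/1105*e1 + 4898/1105*e2 is then valid when invertible, keeping its own part and reversing (v - w)/2.
Answer: 6944/1105*e1 + 4898/1105*e2


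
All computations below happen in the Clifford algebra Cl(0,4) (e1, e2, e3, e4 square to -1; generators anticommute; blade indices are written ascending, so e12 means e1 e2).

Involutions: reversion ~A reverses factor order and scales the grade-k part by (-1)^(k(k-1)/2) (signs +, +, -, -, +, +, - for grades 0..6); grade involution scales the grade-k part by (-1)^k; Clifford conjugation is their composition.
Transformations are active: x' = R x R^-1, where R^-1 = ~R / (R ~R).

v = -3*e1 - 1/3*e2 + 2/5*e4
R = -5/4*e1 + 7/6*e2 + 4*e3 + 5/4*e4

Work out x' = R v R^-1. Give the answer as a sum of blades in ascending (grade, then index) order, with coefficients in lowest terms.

~R = -5/4*e1 + 7/6*e2 + 4*e3 + 5/4*e4, and R ~R = -1475/72, so R^-1 = ~R / (-1475/72).
R v = -139/36 + 47/12*e12 + 12*e13 + 13/4*e14 + 4/3*e23 + 53/60*e24 + 8/5*e34
Answer: 746/295*e1 + 3421/4425*e2 + 2224/1475*e3 + 21/295*e4


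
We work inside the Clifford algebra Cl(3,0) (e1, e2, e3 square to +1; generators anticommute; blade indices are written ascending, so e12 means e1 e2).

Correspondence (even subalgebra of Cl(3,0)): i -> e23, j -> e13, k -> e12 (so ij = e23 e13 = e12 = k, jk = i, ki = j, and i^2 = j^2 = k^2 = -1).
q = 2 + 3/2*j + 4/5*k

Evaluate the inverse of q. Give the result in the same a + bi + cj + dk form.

In blades: q = 2 + 4/5*e12 + 3/2*e13.
With qbar = 2 - 4/5*e12 - 3/2*e13 (scalar fixed, mapped units negated), q qbar = 689/100 (the sum of squared coefficients), so q^-1 = qbar / (689/100) = 200/689 - 80/689*e12 - 150/689*e13; translating back:
Answer: 200/689 - 150/689*j - 80/689*k


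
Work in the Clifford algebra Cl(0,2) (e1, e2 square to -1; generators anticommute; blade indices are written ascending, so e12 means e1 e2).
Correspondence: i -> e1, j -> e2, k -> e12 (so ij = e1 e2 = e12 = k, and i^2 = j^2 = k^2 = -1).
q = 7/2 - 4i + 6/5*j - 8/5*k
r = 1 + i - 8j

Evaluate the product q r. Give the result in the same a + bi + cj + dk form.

In blades: q = 7/2 - 4*e1 + 6/5*e2 - 8/5*e12, r = 1 + e1 - 8*e2.
Distribute q over r term by term (generator squares from the signature, products reordered to ascending indices): (7/2)*r = 7/2 + 7/2*e1 - 28*e2; (-4*e1)*r = 4 - 4*e1 + 32*e12; (6/5*e2)*r = 48/5 + 6/5*e2 - 6/5*e12; (-8/5*e12)*r = -64/5*e1 - 8/5*e2 - 8/5*e12.
Sum: 171/10 - 133/10*e1 - 142/5*e2 + 146/5*e12; translating back through the correspondence:
Answer: 171/10 - 133/10*i - 142/5*j + 146/5*k


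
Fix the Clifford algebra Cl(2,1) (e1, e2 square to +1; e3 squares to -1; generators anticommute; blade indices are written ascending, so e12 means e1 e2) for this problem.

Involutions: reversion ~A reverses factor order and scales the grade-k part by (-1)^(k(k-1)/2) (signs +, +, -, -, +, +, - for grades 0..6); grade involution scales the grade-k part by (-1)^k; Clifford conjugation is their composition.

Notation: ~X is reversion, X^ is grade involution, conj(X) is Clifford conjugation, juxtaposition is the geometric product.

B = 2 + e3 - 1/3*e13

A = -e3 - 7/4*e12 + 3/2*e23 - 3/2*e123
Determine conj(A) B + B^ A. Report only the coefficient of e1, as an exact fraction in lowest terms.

first term: -1 - 1/3*e1 + e2 + 2*e3 + 9/2*e12 - 29/12*e23 - 5/4*e123
second term: -1 - 1/3*e1 - 2*e2 - 2*e3 - 11/2*e12 + 43/12*e23 - 5/4*e123
Answer: -2/3


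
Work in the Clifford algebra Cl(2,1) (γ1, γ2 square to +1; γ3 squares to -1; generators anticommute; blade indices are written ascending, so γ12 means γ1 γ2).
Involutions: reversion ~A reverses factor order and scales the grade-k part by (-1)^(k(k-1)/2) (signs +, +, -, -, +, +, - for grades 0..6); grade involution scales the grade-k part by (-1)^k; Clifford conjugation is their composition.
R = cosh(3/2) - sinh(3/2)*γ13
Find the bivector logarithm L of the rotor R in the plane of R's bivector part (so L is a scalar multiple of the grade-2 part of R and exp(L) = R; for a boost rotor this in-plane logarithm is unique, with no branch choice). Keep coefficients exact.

The scalar part of R is cosh(3/2), giving the rapidity magnitude (cosh is even); the bivector part supplies orientation, its quotient by sinh of the rapidity is the plane, and L = rapidity * plane — unique in that plane, since flipping both signs leaves L unchanged.
Concretely: cosh(rapidity) = cosh(3/2) gives rapidity = ±3/2, and since rapidity/sinh(rapidity) is even the sign is immaterial: L = (rapidity/sinh(rapidity)) * <R>_2 = (3/(2*sinh(3/2))) * <R>_2.
Answer: -3/2*γ13


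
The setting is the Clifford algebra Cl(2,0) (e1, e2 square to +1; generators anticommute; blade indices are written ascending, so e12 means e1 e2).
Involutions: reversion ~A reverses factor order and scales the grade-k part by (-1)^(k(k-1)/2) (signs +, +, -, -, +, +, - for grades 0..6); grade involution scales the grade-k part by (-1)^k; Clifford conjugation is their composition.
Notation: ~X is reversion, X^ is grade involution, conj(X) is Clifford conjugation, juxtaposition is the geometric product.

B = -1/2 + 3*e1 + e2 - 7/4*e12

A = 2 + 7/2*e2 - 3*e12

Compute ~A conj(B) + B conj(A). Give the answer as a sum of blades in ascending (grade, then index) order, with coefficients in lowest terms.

first term: -39/4 - 121/8*e1 + 21/4*e2 + 25/2*e12
second term: 3/4 + 73/8*e1 + 51/4*e2 - 31/2*e12
Answer: -9 - 6*e1 + 18*e2 - 3*e12


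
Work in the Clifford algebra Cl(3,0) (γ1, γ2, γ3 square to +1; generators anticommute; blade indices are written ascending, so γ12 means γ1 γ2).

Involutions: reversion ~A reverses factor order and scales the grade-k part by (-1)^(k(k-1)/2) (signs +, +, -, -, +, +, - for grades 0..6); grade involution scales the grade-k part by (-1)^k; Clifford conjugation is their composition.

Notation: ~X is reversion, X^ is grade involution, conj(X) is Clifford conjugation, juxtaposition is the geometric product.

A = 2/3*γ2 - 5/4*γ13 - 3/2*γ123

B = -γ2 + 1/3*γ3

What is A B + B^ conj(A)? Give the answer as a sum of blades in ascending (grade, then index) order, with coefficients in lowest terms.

first term: -2/3 - 5/12*γ1 - 1/2*γ12 - 3/2*γ13 + 2/9*γ23 - 5/4*γ123
second term: -2/3 + 5/12*γ1 + 1/2*γ12 + 3/2*γ13 - 2/9*γ23 - 5/4*γ123
Answer: -4/3 - 5/2*γ123


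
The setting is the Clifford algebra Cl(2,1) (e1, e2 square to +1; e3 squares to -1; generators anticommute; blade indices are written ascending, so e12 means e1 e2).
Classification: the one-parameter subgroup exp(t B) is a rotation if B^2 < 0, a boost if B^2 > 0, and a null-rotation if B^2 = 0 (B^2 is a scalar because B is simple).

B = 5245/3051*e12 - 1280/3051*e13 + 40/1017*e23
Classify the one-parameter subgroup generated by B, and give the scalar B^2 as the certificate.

B^2 term by term: the squares give (5245/3051)^2*(e12)^2 + (-1280/3051)^2*(e13)^2 + (40/1017)^2*(e23)^2 = 27510025/9308601*(-1) + 1638400/9308601*(+1) + 1600/1034289*(+1) = -25/9 (each basis 2-blade squares to minus the product of its generators' squares); cross terms between blades sharing an index anticommute and cancel. So B^2 = -25/9.
Answer: rotation, certificate B^2 = -25/9. The class reads off the invariant scalar -25/9 directly.


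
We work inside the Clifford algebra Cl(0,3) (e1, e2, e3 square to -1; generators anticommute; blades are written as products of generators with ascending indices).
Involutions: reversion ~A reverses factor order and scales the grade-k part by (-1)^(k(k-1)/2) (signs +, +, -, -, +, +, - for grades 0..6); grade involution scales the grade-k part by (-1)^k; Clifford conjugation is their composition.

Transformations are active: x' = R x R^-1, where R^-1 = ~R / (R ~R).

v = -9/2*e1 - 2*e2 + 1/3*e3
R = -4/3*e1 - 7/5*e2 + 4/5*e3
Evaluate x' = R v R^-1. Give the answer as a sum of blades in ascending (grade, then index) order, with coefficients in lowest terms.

~R = -4/3*e1 - 7/5*e2 + 4/5*e3, and R ~R = -197/45, so R^-1 = ~R / (-197/45).
R v = -136/15 - 109/30*e1 e2 + 142/45*e1 e3 + 17/15*e2 e3
Answer: -403/394*e1 - 3742/985*e2 + 8807/2955*e3


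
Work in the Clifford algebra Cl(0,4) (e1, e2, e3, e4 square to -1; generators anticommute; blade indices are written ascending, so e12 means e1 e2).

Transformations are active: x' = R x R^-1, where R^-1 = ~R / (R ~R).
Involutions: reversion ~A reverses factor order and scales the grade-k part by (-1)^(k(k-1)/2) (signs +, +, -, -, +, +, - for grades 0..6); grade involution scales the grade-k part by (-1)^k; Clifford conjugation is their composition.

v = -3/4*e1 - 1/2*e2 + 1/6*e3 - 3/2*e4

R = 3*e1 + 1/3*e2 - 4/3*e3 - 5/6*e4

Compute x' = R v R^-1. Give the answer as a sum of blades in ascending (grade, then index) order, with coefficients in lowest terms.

~R = 3*e1 + 1/3*e2 - 4/3*e3 - 5/6*e4, and R ~R = -139/12, so R^-1 = ~R / (-139/12).
R v = 25/18 - 5/4*e12 - 1/2*e13 - 41/8*e14 - 11/18*e23 - 11/12*e24 + 77/36*e34
Answer: 17/556*e1 + 1051/2502*e2 + 383/2502*e3 + 4253/2502*e4


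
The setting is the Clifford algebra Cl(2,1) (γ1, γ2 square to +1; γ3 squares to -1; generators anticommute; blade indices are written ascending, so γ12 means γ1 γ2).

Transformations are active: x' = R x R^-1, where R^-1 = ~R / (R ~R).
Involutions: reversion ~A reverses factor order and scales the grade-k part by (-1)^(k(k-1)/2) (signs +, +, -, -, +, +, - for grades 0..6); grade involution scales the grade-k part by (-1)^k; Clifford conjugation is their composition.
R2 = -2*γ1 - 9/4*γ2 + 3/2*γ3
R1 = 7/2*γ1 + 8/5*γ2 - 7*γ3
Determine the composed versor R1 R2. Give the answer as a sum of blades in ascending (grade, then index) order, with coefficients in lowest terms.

Distribute over the terms of R1 (each basis-blade product reordered to ascending indices, repeated generators contracted through their squares):
(7/2*γ1) R2 = -7 - 63/8*γ12 + 21/4*γ13
(8/5*γ2) R2 = -18/5 + 16/5*γ12 + 12/5*γ23
(-7*γ3) R2 = 21/2 - 14*γ13 - 63/4*γ23
Summing the partial products and collecting blades:
Answer: -1/10 - 187/40*γ12 - 35/4*γ13 - 267/20*γ23


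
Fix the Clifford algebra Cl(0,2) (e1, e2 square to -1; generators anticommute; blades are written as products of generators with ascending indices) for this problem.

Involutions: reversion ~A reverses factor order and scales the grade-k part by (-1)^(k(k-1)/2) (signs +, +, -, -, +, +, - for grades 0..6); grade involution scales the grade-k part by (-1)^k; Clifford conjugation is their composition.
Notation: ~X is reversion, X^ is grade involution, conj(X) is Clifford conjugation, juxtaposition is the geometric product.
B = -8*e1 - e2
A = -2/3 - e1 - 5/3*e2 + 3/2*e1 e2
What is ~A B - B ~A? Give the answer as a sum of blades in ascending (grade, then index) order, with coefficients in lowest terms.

first term: -29/3 + 23/6*e1 + 38/3*e2 - 37/3*e1 e2
second term: -29/3 + 41/6*e1 - 34/3*e2 + 37/3*e1 e2
Answer: -3*e1 + 24*e2 - 74/3*e1 e2


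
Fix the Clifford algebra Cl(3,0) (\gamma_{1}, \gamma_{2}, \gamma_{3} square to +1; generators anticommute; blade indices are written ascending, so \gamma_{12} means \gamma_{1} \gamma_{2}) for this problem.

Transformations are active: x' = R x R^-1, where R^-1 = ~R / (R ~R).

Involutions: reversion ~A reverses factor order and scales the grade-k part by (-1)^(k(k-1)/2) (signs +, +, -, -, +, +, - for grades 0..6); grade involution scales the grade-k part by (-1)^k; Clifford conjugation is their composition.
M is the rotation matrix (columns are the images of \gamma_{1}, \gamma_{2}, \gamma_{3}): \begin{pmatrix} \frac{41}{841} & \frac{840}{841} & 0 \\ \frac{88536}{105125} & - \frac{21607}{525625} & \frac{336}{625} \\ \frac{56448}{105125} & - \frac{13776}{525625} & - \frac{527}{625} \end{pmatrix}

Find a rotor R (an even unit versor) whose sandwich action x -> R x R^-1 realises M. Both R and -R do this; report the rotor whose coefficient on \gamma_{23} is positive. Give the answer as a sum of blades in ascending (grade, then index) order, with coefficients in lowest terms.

Method: write R = a + b12*\gamma_{12} + b13*\gamma_{13} + b23*\gamma_{23} with a^2 + b12^2 + b13^2 + b23^2 = 1 (so R^-1 = ~R). Expanding the columns R e_j ~R gives tr M = 4a^2 - 1 and, from the antisymmetric part, M21 - M12 = -4a*b12, M13 - M31 = 4a*b13, M32 - M23 = -4a*b23.
Here tr M = -\frac{439189}{525625}, so a^2 = (1 + tr M)/4 = \frac{21609}{525625} and a = ±\frac{147}{725}. Taking a = \frac{147}{725}: M21 - M12 = -\frac{16464}{105125}, M13 - M31 = -\frac{56448}{105125}, M32 - M23 = -\frac{296352}{525625}, giving b12 = \frac{28}{145}, b13 = -\frac{96}{145}, b23 = \frac{504}{725}, i.e. R = \frac{147}{725} + \frac{28}{145} \gamma_{12} - \frac{96}{145} \gamma_{13} + \frac{504}{725} \gamma_{23}.
Its \gamma_{23} coefficient is already positive.
Answer: \frac{147}{725} + \frac{28}{145} \gamma_{12} - \frac{96}{145} \gamma_{13} + \frac{504}{725} \gamma_{23}. Recall the cover is two-to-one: with M of trace -\frac{439189}{525625}, both preimages act alike, and the stated \gamma_{23} sign chooses the sheet.


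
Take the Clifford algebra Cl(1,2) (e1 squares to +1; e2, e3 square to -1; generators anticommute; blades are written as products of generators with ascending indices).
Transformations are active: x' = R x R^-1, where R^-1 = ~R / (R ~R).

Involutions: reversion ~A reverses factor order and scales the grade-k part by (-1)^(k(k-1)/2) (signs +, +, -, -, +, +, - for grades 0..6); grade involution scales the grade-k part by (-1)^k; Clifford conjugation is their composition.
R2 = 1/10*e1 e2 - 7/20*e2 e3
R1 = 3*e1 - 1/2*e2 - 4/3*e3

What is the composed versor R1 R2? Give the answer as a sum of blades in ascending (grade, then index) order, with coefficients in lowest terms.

Distribute over the terms of R2 (each basis-blade product reordered to ascending indices, repeated generators contracted through their squares):
R1 (1/10*e1 e2) = -1/20*e1 + 3/10*e2 - 2/15*e1 e2 e3
R1 (-7/20*e2 e3) = 7/15*e2 - 7/40*e3 - 21/20*e1 e2 e3
Summing the partial products and collecting blades:
Answer: -1/20*e1 + 23/30*e2 - 7/40*e3 - 71/60*e1 e2 e3


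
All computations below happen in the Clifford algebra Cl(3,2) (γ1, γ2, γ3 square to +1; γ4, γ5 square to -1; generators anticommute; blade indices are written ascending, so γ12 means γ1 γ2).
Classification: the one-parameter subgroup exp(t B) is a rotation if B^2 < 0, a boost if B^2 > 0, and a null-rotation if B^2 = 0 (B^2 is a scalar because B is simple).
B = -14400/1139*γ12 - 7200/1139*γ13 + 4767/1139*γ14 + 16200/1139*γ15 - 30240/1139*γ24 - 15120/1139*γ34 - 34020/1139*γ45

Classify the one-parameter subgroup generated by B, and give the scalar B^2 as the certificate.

B^2 term by term: the squares give (-14400/1139)^2*(γ12)^2 + (-7200/1139)^2*(γ13)^2 + (4767/1139)^2*(γ14)^2 + (16200/1139)^2*(γ15)^2 + (-30240/1139)^2*(γ24)^2 + (-15120/1139)^2*(γ34)^2 + (-34020/1139)^2*(γ45)^2 = 207360000/1297321*(-1) + 51840000/1297321*(-1) + 22724289/1297321*(+1) + 262440000/1297321*(+1) + 914457600/1297321*(+1) + 228614400/1297321*(+1) + 1157360400/1297321*(-1) = 9 (each basis 2-blade squares to minus the product of its generators' squares); cross terms between blades sharing an index anticommute and cancel; the commuting (index-disjoint) pairs give grade-4 terms 2*c*c'*(blade product), which cancel blade by blade — γ1234: 435456000/1297321 - 435456000/1297321 = 0; γ1245: 979776000/1297321 - 979776000/1297321 = 0; γ1345: 489888000/1297321 - 489888000/1297321 = 0 — confirming B is simple. So B^2 = 9.
Answer: boost, certificate B^2 = 9. Why this suffices: the scalar 9 survives any versor conjugation, so its sign alone determines the class however B is presented.


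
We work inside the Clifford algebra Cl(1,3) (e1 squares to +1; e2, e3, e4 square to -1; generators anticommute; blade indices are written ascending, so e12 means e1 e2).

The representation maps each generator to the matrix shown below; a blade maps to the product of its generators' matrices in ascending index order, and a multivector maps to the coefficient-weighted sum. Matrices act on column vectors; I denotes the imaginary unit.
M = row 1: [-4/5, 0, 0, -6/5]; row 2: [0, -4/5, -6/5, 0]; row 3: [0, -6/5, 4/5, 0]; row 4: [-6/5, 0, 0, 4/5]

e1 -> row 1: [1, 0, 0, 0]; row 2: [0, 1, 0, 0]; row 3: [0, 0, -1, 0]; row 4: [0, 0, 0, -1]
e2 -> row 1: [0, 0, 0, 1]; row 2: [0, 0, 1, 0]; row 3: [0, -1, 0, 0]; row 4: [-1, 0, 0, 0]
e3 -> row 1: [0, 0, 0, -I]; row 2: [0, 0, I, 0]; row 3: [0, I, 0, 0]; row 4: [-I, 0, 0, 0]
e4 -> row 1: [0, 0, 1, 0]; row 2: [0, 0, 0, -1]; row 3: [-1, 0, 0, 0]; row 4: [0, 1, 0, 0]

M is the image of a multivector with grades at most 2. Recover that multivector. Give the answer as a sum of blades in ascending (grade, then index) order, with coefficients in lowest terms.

Method: the blade images are trace-orthogonal — tr(rho(e_A) rho(e_B)^-1) = 4 if A = B and 0 otherwise — and rho(e_A)^-1 = (e_A)^2 * rho(e_A) with (e_A)^2 = +1 or -1, so the coefficient of e_A in the preimage is (e_A)^2 * tr(M rho(e_A))/4.
Nonzero projections over blades of grade <= 2: e1: (e1)^2 = +1, tr(M rho(e1)) = -16/5, coefficient -4/5; e12: (e12)^2 = +1, tr(M rho(e12)) = -24/5, coefficient -6/5. Every other blade of grade <= 2 projects to 0.
Answer: -4/5*e1 - 6/5*e12


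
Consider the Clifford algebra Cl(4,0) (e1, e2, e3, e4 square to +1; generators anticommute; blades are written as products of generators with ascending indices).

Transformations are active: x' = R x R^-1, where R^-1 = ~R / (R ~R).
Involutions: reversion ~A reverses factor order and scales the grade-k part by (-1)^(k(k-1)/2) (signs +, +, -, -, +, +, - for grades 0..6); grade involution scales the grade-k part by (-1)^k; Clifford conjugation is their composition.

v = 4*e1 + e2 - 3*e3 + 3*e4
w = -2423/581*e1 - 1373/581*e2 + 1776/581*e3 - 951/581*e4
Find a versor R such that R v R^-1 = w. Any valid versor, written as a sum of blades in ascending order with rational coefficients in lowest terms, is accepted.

Take R = v + w = -99/581*e1 - 792/581*e2 + 33/581*e3 + 792/581*e4. Because q(v) = q(w) = 35, conjugation by R sends v exactly to w.
Answer: -99/581*e1 - 792/581*e2 + 33/581*e3 + 792/581*e4


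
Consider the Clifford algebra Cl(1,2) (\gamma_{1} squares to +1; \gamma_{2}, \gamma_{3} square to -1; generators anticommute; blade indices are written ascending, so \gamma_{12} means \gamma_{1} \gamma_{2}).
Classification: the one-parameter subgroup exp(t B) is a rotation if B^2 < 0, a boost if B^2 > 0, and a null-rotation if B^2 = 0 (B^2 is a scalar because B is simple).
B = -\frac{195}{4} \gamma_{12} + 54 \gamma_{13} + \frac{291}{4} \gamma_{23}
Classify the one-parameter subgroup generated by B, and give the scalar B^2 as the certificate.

B^2 term by term: the squares give (-\frac{195}{4})^2*(\gamma_{12})^2 + (54)^2*(\gamma_{13})^2 + (\frac{291}{4})^2*(\gamma_{23})^2 = \frac{38025}{16}*(+1) + 2916*(+1) + \frac{84681}{16}*(-1) = 0 (each basis 2-blade squares to minus the product of its generators' squares); cross terms between blades sharing an index anticommute and cancel. So B^2 = 0.
Answer: null-rotation, certificate B^2 = 0. B^2 = 0 is basis-independent, so its sign is the whole story.


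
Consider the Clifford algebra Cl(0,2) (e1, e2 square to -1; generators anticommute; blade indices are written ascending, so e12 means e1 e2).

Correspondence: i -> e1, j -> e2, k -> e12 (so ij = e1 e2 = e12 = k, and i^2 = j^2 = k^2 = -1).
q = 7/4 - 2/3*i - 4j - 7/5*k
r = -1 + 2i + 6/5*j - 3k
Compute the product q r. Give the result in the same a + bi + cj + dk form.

In blades: q = 7/4 - 2/3*e1 - 4*e2 - 7/5*e12, r = -1 + 2*e1 + 6/5*e2 - 3*e12.
Distribute q over r term by term (generator squares from the signature, products reordered to ascending indices): (7/4)*r = -7/4 + 7/2*e1 + 21/10*e2 - 21/4*e12; (-2/3*e1)*r = 4/3 + 2/3*e1 - 2*e2 - 4/5*e12; (-4*e2)*r = 24/5 + 12*e1 + 4*e2 + 8*e12; (-7/5*e12)*r = -21/5 + 42/25*e1 - 14/5*e2 + 7/5*e12.
Sum: 11/60 + 2677/150*e1 + 13/10*e2 + 67/20*e12; translating back through the correspondence:
Answer: 11/60 + 2677/150*i + 13/10*j + 67/20*k


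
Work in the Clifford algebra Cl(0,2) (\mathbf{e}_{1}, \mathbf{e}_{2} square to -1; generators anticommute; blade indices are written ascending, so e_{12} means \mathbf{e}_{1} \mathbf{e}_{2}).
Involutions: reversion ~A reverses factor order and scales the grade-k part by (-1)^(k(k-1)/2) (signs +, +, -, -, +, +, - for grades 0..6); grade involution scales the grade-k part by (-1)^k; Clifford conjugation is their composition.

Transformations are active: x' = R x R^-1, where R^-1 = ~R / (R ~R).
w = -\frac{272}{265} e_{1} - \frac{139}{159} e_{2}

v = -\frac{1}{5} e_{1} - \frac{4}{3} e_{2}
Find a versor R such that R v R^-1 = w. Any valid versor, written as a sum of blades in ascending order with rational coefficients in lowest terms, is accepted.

Construction: equal norms (both -\frac{409}{225}) license R = v + w = -\frac{65}{53} e_{1} - \frac{117}{53} e_{2} — nothing changes along that direction, while (v - w)/2 changes sign, so v maps onto w.
Answer: -\frac{65}{53} e_{1} - \frac{117}{53} e_{2}


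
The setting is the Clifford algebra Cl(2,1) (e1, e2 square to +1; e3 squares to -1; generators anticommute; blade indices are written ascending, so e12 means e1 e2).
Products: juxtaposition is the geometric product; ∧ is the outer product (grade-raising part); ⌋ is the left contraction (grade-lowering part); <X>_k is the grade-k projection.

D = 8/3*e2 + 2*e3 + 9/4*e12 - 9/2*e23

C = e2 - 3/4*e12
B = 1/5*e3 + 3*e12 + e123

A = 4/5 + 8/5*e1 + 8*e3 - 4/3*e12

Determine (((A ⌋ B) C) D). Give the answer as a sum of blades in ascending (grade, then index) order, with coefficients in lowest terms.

step 1: 12/5 + 24/5*e2 + 112/75*e3 - 28/5*e12 + 8/5*e23 + 4/5*e123
step 2: 3/5 - 2*e1 + 12/5*e2 - e3 - 9/5*e12 + 2/5*e13 - 112/75*e23 - 28/25*e123
step 3: 1917/100 - 149/25*e1 + 344/75*e2 - 697/225*e3 - 1063/300*e12 + 1567/150*e13 + 17/3*e23 + 25/12*e123
Answer: 1917/100 - 149/25*e1 + 344/75*e2 - 697/225*e3 - 1063/300*e12 + 1567/150*e13 + 17/3*e23 + 25/12*e123


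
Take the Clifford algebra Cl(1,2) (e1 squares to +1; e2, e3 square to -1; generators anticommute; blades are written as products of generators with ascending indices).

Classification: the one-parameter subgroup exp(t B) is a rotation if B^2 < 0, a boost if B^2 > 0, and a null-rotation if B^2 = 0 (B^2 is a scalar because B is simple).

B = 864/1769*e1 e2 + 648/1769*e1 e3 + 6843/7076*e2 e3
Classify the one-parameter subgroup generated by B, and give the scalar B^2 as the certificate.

B^2 term by term: the squares give (864/1769)^2*(e1 e2)^2 + (648/1769)^2*(e1 e3)^2 + (6843/7076)^2*(e2 e3)^2 = 746496/3129361*(+1) + 419904/3129361*(+1) + 46826649/50069776*(-1) = -9/16 (each basis 2-blade squares to minus the product of its generators' squares); cross terms between blades sharing an index anticommute and cancel. So B^2 = -9/16.
Answer: rotation, certificate B^2 = -9/16. B^2 = -9/16 is basis-independent, so its sign is the whole story.


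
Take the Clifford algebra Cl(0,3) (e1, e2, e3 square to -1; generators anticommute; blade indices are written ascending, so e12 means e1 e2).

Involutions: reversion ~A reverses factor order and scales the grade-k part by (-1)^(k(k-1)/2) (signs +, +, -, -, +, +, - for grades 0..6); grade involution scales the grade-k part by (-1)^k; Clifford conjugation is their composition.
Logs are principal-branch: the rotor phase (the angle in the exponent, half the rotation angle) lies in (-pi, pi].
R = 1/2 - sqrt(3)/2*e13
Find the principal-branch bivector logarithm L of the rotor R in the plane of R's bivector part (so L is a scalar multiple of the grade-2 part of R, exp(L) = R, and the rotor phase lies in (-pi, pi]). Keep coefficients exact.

The scalar part of R is 1/2, which fixes the principal-branch rotor phase; the unit plane is then the bivector part divided by the sine of that phase, and L is that plane scaled by the phase.
Concretely: cos(phase) = 1/2 gives phase = ±pi/3, and since phase/sin(phase) is even the sign is immaterial: L = (phase/sin(phase)) * <R>_2 = (2*sqrt(3)*pi/9) * <R>_2.
Answer: -pi/3*e13


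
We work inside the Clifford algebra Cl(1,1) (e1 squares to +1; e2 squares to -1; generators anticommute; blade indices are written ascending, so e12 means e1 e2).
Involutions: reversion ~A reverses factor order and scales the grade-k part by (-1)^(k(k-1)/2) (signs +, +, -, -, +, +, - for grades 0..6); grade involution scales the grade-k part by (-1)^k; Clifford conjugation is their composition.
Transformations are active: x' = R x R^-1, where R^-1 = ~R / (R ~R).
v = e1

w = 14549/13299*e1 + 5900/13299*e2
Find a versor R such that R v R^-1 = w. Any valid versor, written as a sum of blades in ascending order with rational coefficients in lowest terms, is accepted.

Construction: equal norms (both 1) license R = v + w = 27848/13299*e1 + 5900/13299*e2 — nothing changes along that direction, while (v - w)/2 changes sign, so v maps onto w.
Answer: 27848/13299*e1 + 5900/13299*e2


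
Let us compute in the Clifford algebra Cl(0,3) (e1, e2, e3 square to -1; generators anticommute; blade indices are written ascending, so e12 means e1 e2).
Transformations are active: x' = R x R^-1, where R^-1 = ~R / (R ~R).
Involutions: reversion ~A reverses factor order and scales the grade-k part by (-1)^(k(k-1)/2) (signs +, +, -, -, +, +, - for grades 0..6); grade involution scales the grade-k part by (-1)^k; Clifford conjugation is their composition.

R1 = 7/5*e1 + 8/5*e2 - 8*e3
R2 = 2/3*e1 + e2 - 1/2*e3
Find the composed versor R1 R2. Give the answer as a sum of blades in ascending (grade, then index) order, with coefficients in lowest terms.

Distribute over the terms of R1 (each basis-blade product reordered to ascending indices, repeated generators contracted through their squares):
(7/5*e1) R2 = -14/15 + 7/5*e12 - 7/10*e13
(8/5*e2) R2 = -8/5 - 16/15*e12 - 4/5*e23
(-8*e3) R2 = -4 + 16/3*e13 + 8*e23
Summing the partial products and collecting blades:
Answer: -98/15 + 1/3*e12 + 139/30*e13 + 36/5*e23


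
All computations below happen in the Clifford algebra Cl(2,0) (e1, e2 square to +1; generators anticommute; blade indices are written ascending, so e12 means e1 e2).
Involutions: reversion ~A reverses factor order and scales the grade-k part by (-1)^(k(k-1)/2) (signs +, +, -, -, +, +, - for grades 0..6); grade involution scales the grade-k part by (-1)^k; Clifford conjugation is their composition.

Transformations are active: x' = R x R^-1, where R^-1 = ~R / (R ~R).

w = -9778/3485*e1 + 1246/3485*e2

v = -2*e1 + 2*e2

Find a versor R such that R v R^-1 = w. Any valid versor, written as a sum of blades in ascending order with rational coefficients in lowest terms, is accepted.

Equal squares first: v^2 = w^2 = 8. Then v + w = -16748/3485*e1 + 8216/3485*e2 is a versor taking v to w, provided it is invertible.
Answer: -16748/3485*e1 + 8216/3485*e2


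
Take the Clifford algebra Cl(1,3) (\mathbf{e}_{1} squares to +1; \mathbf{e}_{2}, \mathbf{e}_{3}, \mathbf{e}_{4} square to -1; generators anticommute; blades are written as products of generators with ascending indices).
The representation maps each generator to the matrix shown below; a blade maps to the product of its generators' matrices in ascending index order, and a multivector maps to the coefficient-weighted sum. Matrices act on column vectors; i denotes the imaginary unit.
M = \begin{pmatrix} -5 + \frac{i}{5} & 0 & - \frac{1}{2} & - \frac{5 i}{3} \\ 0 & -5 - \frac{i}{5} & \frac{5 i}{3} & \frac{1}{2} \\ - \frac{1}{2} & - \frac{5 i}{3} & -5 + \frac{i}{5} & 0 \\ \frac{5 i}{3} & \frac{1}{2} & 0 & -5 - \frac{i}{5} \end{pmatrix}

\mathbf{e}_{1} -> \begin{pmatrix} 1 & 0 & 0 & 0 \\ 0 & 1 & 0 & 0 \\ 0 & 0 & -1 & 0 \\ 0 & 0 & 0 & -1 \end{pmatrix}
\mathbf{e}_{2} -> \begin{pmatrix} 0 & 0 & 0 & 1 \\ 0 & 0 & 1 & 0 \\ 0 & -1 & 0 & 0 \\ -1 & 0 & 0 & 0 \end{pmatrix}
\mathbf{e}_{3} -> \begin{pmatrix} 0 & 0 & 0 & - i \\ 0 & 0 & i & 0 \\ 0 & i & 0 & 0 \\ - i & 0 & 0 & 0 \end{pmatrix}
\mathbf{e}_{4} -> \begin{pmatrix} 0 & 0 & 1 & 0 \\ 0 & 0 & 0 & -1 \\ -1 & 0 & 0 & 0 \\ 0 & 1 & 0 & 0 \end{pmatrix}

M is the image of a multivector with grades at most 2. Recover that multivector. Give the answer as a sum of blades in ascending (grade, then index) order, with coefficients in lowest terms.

Method: the blade images are trace-orthogonal — tr(rho(e_A) rho(e_B)^-1) = 4 if A = B and 0 otherwise — and rho(e_A)^-1 = (e_A)^2 * rho(e_A) with (e_A)^2 = +1 or -1, so the coefficient of e_A in the preimage is (e_A)^2 * tr(M rho(e_A))/4.
Nonzero projections over blades of grade <= 2: 1: (1)^2 = +1, tr(M 1) = -20, coefficient -5; e_{1} e_{3}: (e_{1} e_{3})^2 = +1, tr(M rho(e_{1} e_{3})) = \frac{20}{3}, coefficient \frac{5}{3}; e_{1} e_{4}: (e_{1} e_{4})^2 = +1, tr(M rho(e_{1} e_{4})) = -2, coefficient -\frac{1}{2}; e_{2} e_{3}: (e_{2} e_{3})^2 = -1, tr(M rho(e_{2} e_{3})) = \frac{4}{5}, coefficient -\frac{1}{5}. Every other blade of grade <= 2 projects to 0.
Answer: -5 + \frac{5}{3} e_{1} e_{3} - \frac{1}{2} e_{1} e_{4} - \frac{1}{5} e_{2} e_{3}


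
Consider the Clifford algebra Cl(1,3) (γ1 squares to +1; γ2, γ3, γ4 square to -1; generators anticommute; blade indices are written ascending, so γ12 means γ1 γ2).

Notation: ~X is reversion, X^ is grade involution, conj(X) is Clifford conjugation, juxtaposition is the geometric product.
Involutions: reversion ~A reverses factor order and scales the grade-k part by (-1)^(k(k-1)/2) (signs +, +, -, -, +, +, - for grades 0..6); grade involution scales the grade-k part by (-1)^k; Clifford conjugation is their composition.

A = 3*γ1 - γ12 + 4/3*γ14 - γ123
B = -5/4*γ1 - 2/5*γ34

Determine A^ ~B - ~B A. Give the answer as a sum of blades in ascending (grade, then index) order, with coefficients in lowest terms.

first term: 15/4 - 5/4*γ2 + 5/3*γ4 + 8/15*γ13 - 5/4*γ23 - 2/5*γ124 - 6/5*γ134 - 2/5*γ1234
second term: -15/4 + 5/4*γ2 - 5/3*γ4 - 8/15*γ13 + 5/4*γ23 - 2/5*γ124 + 6/5*γ134 - 2/5*γ1234
Answer: 15/2 - 5/2*γ2 + 10/3*γ4 + 16/15*γ13 - 5/2*γ23 - 12/5*γ134


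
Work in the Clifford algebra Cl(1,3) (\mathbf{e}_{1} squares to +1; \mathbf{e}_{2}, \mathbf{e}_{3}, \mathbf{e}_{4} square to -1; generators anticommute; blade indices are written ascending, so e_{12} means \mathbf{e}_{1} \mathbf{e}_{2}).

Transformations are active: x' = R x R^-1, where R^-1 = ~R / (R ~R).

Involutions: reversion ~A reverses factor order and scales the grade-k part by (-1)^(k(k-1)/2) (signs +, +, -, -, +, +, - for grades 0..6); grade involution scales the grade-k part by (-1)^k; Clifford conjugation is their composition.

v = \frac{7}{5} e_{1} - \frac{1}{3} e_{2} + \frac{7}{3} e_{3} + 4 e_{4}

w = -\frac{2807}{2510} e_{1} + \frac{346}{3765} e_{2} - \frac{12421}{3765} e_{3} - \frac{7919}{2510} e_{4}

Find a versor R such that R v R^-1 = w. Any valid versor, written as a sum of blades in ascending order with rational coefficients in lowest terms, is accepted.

Key observation: q(v) = q(w) = -\frac{4409}{225} (sandwiches preserve the norm), so R = v + w = \frac{707}{2510} e_{1} - \frac{303}{1255} e_{2} - \frac{1212}{1255} e_{3} + \frac{2121}{2510} e_{4} works whenever it is invertible — the component of v along it is kept and (v - w)/2 reverses, sending v to w.
Answer: \frac{707}{2510} e_{1} - \frac{303}{1255} e_{2} - \frac{1212}{1255} e_{3} + \frac{2121}{2510} e_{4}


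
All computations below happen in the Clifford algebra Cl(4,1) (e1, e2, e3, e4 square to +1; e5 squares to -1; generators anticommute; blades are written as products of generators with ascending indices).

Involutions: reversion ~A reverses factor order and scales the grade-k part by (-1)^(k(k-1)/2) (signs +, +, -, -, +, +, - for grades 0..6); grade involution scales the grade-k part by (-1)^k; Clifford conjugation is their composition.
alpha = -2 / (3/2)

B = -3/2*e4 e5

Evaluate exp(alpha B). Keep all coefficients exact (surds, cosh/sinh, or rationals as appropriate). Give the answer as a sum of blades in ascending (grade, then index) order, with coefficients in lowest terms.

B^2 = (-3/2)^2*(e4 e5)^2 = 9/4*(+1) = 9/4 (a basis 2-blade squares to minus the product of its generators' squares).
B^2 = 9/4 — B^2 > 0, so the exponential closes hyperbolically: l = 3/2, alpha*l = -2, so exp(alpha B) = cosh(-2) + (sinh(-2)/(3/2))*B = cosh(2) + (-2*sinh(2)/3)*B.
Answer: cosh(2) + sinh(2)*e4 e5
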